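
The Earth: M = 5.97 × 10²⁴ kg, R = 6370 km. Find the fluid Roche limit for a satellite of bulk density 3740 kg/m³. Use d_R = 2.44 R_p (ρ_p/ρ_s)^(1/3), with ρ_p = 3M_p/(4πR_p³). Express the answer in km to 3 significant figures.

ρ_p = 3M_p/(4πR_p³) = 3 × (5.97 × 10²⁴) / (4π × (6.37 × 10⁶ m)³) = 5510 kg/m³
d_R = 2.44 × 6370 km × (5510/3740)^(1/3)
    = 17700 km

17700 km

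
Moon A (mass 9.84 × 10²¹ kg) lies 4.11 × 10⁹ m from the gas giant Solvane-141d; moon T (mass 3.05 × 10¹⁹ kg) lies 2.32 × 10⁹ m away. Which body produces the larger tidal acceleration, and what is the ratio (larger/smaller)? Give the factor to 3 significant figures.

The tide-raising term goes as M/d³ (the gradient of a 1/d² field).
Moon A: (9.84 × 10²¹) / (4.11 × 10⁹)³ = 1.417 × 10⁻⁷
Moon T: (3.05 × 10¹⁹) / (2.32 × 10⁹)³ = 2.443 × 10⁻⁹
Ratio (larger/smaller) = 58.0

Moon A, by a factor of ≈ 58.0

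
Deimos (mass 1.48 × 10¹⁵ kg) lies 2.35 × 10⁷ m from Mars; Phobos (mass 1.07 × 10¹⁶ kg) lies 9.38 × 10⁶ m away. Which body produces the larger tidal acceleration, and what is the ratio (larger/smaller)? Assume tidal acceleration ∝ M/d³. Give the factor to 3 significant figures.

Phobos, by a factor of ≈ 114

Tidal stretch scales as M/d³; compute that for each body.
Deimos: (1.48 × 10¹⁵) / (2.35 × 10⁷)³ = 1.140 × 10⁻⁷
Phobos: (1.07 × 10¹⁶) / (9.38 × 10⁶)³ = 1.297 × 10⁻⁵
Ratio (larger/smaller) = 114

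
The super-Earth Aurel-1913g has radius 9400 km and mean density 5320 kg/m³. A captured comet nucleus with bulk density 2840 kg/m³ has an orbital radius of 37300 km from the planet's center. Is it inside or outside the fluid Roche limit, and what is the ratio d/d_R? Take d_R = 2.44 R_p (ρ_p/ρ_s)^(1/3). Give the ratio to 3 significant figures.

outside; d/d_R ≈ 1.32

d_R = 2.44 × (9400 km) × (5320/2840)^(1/3) = 28270 km
d/d_R = (37300) / (28270) = 1.32
Since d/d_R > 1, the body is outside the Roche limit.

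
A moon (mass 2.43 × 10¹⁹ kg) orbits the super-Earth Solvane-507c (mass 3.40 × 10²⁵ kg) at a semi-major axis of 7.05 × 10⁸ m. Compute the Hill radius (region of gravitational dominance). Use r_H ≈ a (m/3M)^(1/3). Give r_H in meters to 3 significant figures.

4.37 × 10⁶ m

r_H ≈ a (m/3M)^(1/3)
    = (7.05 × 10⁸) × (2.43 × 10¹⁹ / (3 × 3.40 × 10²⁵))^(1/3)
    = 4.37 × 10⁶ m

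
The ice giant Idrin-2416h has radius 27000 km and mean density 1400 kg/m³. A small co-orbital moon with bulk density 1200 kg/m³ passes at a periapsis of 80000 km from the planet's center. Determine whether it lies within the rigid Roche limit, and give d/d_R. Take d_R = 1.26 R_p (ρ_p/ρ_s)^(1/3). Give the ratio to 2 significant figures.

d_R = 1.26 × (27000 km) × (1400/1200)^(1/3) = 35810 km
d/d_R = (80000) / (35810) = 2.2
Since d/d_R > 1, the body is outside the Roche limit.

outside; d/d_R ≈ 2.2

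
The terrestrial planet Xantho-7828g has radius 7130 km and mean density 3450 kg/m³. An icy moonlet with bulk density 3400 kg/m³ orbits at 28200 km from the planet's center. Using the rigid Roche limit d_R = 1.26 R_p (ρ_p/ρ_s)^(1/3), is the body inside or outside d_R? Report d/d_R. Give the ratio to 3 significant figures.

d_R = 1.26 × (7130 km) × (3450/3400)^(1/3) = 9028 km
d/d_R = (28200) / (9028) = 3.12
Since d/d_R > 1, the body is outside the Roche limit.

outside; d/d_R ≈ 3.12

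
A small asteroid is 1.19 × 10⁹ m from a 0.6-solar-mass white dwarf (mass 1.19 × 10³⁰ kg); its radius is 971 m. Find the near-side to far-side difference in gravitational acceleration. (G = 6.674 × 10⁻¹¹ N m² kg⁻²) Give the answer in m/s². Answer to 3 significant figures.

The field gradient is 2GM/d³; across the full diameter 2r the difference is 4GMr/d³.
a_tidal = 4GMr/d³
        = 4 × (6.674 × 10⁻¹¹) × (1.19 × 10³⁰) × (971) / (1.19 × 10⁹)³
        = 1.83 × 10⁻⁴ m/s²

1.83 × 10⁻⁴ m/s²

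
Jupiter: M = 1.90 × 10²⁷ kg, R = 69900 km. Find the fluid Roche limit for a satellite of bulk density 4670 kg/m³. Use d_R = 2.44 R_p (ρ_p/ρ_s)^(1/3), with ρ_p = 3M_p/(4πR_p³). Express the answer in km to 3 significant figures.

1.12 × 10⁵ km

ρ_p = 3M_p/(4πR_p³) = 3 × (1.90 × 10²⁷) / (4π × (6.99 × 10⁷ m)³) = 1330 kg/m³
d_R = 2.44 × 69900 km × (1330/4670)^(1/3)
    = 1.12 × 10⁵ km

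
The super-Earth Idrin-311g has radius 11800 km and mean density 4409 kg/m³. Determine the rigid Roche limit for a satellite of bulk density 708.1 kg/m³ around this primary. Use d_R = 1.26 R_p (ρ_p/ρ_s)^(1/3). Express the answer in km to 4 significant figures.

27350 km

d_R = 1.26 × 11800 km × (4409/708.1)^(1/3)
    = 27350 km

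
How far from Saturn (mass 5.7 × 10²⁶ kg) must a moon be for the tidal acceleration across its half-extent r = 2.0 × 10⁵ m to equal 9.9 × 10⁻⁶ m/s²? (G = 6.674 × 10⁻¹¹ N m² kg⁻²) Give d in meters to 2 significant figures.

2GMr/d³ = a_tidal  ⇒  d = (2GMr / a_tidal)^(1/3)
d = (2 × 6.674×10⁻¹¹ × (5.7 × 10²⁶) × (2.0 × 10⁵) / (9.9 × 10⁻⁶))^(1/3)
  = 1.2 × 10⁹ m

1.2 × 10⁹ m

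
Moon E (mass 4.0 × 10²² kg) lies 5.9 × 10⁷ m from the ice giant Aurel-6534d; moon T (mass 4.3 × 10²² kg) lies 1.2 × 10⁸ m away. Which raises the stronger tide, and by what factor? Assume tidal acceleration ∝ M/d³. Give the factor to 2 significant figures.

Moon E, by a factor of ≈ 7.8

Compare M/d³ for the two perturbers:
Moon E: (4.0 × 10²²) / (5.9 × 10⁷)³ = 1.948 × 10⁻¹
Moon T: (4.3 × 10²²) / (1.2 × 10⁸)³ = 2.488 × 10⁻²
Ratio (larger/smaller) = 7.8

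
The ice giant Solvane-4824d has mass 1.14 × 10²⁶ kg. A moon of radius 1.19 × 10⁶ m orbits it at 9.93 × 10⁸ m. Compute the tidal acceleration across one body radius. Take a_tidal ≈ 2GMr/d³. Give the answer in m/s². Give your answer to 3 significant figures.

1.85 × 10⁻⁵ m/s²

The tidal stretch is the gradient of GM/d² times the body's extent r, hence the 1/d³ dependence.
Δa = 2GMr/d³
   = 2 × (6.674 × 10⁻¹¹) × (1.14 × 10²⁶) × (1.19 × 10⁶) / (9.93 × 10⁸)³
   = 1.85 × 10⁻⁵ m/s²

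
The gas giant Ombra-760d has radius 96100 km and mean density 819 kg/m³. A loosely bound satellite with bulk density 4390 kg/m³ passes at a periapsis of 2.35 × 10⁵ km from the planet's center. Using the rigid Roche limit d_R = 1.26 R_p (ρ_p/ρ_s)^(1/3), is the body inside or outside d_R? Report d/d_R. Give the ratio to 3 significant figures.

outside; d/d_R ≈ 3.40

d_R = 1.26 × (96100 km) × (819/4390)^(1/3) = 69190 km
d/d_R = (2.35 × 10⁵) / (69190) = 3.40
Since d/d_R > 1, the body is outside the Roche limit.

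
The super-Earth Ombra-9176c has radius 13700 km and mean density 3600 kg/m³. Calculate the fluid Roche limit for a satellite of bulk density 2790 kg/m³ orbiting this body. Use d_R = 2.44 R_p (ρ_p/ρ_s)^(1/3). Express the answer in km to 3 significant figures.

36400 km

d_R = 2.44 × 13700 km × (3600/2790)^(1/3)
    = 36400 km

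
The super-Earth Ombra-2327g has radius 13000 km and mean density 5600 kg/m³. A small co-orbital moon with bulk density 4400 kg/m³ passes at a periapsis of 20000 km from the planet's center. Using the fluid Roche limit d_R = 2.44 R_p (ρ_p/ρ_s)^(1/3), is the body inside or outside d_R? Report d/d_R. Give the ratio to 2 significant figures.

inside; d/d_R ≈ 0.58

d_R = 2.44 × (13000 km) × (5600/4400)^(1/3) = 34380 km
d/d_R = (20000) / (34380) = 0.58
Since d/d_R < 1, the body is inside the Roche limit.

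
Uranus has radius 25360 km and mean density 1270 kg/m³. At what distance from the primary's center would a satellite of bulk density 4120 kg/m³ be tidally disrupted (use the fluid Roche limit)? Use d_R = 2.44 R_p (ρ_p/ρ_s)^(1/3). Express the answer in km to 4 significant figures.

41800 km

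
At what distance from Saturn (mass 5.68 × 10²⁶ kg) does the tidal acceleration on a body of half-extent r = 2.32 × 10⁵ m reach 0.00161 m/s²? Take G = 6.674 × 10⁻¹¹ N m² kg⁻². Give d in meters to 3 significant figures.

2GMr/d³ = a_tidal  ⇒  d = (2GMr / a_tidal)^(1/3)
d = (2 × 6.674×10⁻¹¹ × (5.68 × 10²⁶) × (2.32 × 10⁵) / (0.00161))^(1/3)
  = 2.22 × 10⁸ m

2.22 × 10⁸ m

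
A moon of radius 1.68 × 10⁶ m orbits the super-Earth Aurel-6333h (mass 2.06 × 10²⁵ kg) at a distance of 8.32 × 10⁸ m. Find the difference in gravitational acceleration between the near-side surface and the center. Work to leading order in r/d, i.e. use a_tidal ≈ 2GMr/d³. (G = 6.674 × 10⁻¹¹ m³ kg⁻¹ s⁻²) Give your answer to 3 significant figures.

8.02 × 10⁻⁶ m/s²

a_tidal = 2GMr/d³
        = 2 × (6.674 × 10⁻¹¹) × (2.06 × 10²⁵) × (1.68 × 10⁶) / (8.32 × 10⁸)³
        = 8.02 × 10⁻⁶ m/s²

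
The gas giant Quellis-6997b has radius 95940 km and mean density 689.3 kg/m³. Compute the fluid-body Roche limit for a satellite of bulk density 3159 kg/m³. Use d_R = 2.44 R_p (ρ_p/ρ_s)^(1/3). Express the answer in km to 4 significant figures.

1.409 × 10⁵ km

d_R = 2.44 × 95940 km × (689.3/3159)^(1/3)
    = 1.409 × 10⁵ km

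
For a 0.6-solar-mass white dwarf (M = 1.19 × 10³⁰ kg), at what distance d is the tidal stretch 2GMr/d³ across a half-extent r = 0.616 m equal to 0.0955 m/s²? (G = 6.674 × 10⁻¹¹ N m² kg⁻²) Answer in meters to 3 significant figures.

2GMr/d³ = a_tidal  ⇒  d = (2GMr / a_tidal)^(1/3)
d = (2 × 6.674×10⁻¹¹ × (1.19 × 10³⁰) × (0.616) / (0.0955))^(1/3)
  = 1.01 × 10⁷ m

1.01 × 10⁷ m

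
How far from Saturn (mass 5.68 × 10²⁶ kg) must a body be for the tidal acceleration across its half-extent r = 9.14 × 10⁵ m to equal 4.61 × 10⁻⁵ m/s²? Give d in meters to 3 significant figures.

2GMr/d³ = a_tidal  ⇒  d = (2GMr / a_tidal)^(1/3)
d = (2 × 6.674×10⁻¹¹ × (5.68 × 10²⁶) × (9.14 × 10⁵) / (4.61 × 10⁻⁵))^(1/3)
  = 1.15 × 10⁹ m

1.15 × 10⁹ m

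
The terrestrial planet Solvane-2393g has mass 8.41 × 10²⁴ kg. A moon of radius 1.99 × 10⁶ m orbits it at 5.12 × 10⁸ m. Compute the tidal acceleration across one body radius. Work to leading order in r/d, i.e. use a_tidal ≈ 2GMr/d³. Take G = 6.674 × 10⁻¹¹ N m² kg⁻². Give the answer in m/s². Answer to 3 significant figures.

1.66 × 10⁻⁵ m/s²

a_tidal = 2GMr/d³
        = 2 × (6.674 × 10⁻¹¹) × (8.41 × 10²⁴) × (1.99 × 10⁶) / (5.12 × 10⁸)³
        = 1.66 × 10⁻⁵ m/s²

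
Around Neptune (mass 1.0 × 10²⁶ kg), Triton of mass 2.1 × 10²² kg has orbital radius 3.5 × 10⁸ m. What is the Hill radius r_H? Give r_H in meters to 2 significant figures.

1.4 × 10⁷ m

r_H ≈ a (m/3M)^(1/3)
    = (3.5 × 10⁸) × (2.1 × 10²² / (3 × 1.0 × 10²⁶))^(1/3)
    = 1.4 × 10⁷ m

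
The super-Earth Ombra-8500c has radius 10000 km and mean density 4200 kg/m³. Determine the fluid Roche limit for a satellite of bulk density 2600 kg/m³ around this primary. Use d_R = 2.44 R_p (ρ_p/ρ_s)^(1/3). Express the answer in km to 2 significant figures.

d_R = 2.44 × 10000 km × (4200/2600)^(1/3)
    = 29000 km

29000 km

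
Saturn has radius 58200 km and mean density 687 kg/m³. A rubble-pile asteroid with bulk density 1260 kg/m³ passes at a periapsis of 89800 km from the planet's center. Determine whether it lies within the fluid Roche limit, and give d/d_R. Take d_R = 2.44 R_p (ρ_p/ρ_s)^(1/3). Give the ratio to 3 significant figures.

inside; d/d_R ≈ 0.774

d_R = 2.44 × (58200 km) × (687/1260)^(1/3) = 1.160 × 10⁵ km
d/d_R = (89800) / (1.160 × 10⁵) = 0.774
Since d/d_R < 1, the body is inside the Roche limit.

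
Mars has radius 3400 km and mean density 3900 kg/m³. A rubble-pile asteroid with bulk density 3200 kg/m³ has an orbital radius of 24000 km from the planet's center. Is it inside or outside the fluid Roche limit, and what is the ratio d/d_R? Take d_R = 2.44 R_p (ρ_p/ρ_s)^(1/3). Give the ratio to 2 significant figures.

outside; d/d_R ≈ 2.7

d_R = 2.44 × (3400 km) × (3900/3200)^(1/3) = 8861 km
d/d_R = (24000) / (8861) = 2.7
Since d/d_R > 1, the body is outside the Roche limit.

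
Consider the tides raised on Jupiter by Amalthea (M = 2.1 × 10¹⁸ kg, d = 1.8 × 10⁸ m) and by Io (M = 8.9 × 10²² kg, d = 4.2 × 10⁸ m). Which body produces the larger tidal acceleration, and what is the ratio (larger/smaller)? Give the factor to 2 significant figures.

Io, by a factor of ≈ 3300

Tidal stretch scales as M/d³; compute that for each body.
Amalthea: (2.1 × 10¹⁸) / (1.8 × 10⁸)³ = 3.601 × 10⁻⁷
Io: (8.9 × 10²²) / (4.2 × 10⁸)³ = 1.201 × 10⁻³
Ratio (larger/smaller) = 3300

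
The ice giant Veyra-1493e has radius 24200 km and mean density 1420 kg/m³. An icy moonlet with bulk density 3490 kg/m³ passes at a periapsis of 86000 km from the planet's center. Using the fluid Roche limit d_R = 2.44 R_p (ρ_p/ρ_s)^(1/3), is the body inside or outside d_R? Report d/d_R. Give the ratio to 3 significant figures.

d_R = 2.44 × (24200 km) × (1420/3490)^(1/3) = 43750 km
d/d_R = (86000) / (43750) = 1.97
Since d/d_R > 1, the body is outside the Roche limit.

outside; d/d_R ≈ 1.97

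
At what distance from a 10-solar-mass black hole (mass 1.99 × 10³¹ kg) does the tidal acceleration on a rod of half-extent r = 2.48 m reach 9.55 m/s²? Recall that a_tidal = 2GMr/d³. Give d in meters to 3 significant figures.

2GMr/d³ = a_tidal  ⇒  d = (2GMr / a_tidal)^(1/3)
d = (2 × 6.674×10⁻¹¹ × (1.99 × 10³¹) × (2.48) / (9.55))^(1/3)
  = 8.84 × 10⁶ m

8.84 × 10⁶ m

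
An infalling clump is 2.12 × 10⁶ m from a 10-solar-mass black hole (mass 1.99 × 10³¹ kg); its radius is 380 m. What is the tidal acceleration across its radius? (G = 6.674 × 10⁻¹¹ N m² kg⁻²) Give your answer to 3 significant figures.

1.06 × 10⁵ m/s²

The tidal stretch is the gradient of GM/d² times the body's extent r, hence the 1/d³ dependence.
a_tidal = 2GMr/d³
        = 2 × (6.674 × 10⁻¹¹) × (1.99 × 10³¹) × (380) / (2.12 × 10⁶)³
        = 1.06 × 10⁵ m/s²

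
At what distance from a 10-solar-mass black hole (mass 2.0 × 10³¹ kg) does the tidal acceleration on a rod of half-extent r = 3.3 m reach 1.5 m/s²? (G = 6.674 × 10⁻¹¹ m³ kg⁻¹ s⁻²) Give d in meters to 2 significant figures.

1.8 × 10⁷ m

2GMr/d³ = a_tidal  ⇒  d = (2GMr / a_tidal)^(1/3)
d = (2 × 6.674×10⁻¹¹ × (2.0 × 10³¹) × (3.3) / (1.5))^(1/3)
  = 1.8 × 10⁷ m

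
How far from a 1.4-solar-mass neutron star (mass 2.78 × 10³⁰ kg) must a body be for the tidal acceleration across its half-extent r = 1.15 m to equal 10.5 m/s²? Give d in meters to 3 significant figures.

2GMr/d³ = a_tidal  ⇒  d = (2GMr / a_tidal)^(1/3)
d = (2 × 6.674×10⁻¹¹ × (2.78 × 10³⁰) × (1.15) / (10.5))^(1/3)
  = 3.44 × 10⁶ m

3.44 × 10⁶ m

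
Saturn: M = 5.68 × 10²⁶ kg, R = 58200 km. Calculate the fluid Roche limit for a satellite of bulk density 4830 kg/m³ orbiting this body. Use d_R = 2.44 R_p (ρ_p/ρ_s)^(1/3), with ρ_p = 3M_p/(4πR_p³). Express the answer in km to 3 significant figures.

74200 km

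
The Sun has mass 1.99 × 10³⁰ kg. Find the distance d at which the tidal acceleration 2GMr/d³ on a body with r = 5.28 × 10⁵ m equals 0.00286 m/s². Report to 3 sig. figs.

3.66 × 10⁹ m

2GMr/d³ = a_tidal  ⇒  d = (2GMr / a_tidal)^(1/3)
d = (2 × 6.674×10⁻¹¹ × (1.99 × 10³⁰) × (5.28 × 10⁵) / (0.00286))^(1/3)
  = 3.66 × 10⁹ m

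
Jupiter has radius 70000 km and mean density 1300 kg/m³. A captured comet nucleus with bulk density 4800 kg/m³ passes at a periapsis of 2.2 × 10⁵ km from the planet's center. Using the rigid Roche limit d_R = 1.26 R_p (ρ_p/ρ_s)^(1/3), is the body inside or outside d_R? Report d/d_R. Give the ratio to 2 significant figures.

outside; d/d_R ≈ 3.9

d_R = 1.26 × (70000 km) × (1300/4800)^(1/3) = 57060 km
d/d_R = (2.2 × 10⁵) / (57060) = 3.9
Since d/d_R > 1, the body is outside the Roche limit.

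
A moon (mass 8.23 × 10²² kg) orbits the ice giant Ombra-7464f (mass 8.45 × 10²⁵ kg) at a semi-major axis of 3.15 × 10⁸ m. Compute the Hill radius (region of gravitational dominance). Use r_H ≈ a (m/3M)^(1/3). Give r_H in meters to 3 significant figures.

2.16 × 10⁷ m

r_H ≈ a (m/3M)^(1/3)
    = (3.15 × 10⁸) × (8.23 × 10²² / (3 × 8.45 × 10²⁵))^(1/3)
    = 2.16 × 10⁷ m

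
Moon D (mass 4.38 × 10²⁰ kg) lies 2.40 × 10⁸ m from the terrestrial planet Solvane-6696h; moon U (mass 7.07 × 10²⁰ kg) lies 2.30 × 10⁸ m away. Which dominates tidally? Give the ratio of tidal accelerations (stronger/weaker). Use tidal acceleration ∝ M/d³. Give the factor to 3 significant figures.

Moon U, by a factor of ≈ 1.83

The tide-raising term goes as M/d³ (the gradient of a 1/d² field).
Moon D: (4.38 × 10²⁰) / (2.40 × 10⁸)³ = 3.168 × 10⁻⁵
Moon U: (7.07 × 10²⁰) / (2.30 × 10⁸)³ = 5.811 × 10⁻⁵
Ratio (larger/smaller) = 1.83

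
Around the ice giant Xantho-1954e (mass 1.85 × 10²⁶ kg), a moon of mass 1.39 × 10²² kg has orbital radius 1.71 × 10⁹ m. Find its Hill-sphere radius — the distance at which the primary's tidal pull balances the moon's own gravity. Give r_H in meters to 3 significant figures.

5.00 × 10⁷ m

r_H ≈ a (m/3M)^(1/3)
    = (1.71 × 10⁹) × (1.39 × 10²² / (3 × 1.85 × 10²⁶))^(1/3)
    = 5.00 × 10⁷ m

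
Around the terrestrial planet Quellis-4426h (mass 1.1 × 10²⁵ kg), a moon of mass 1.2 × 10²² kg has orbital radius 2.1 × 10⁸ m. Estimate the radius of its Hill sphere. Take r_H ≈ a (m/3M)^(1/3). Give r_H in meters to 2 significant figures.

r_H ≈ a (m/3M)^(1/3)
    = (2.1 × 10⁸) × (1.2 × 10²² / (3 × 1.1 × 10²⁵))^(1/3)
    = 1.5 × 10⁷ m

1.5 × 10⁷ m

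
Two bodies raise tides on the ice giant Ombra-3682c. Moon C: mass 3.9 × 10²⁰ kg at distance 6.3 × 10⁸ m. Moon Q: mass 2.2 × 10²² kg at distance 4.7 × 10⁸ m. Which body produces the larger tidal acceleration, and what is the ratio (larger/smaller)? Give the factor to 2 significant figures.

Tidal acceleration ∝ M/d³, so compare M/d³ for each.
Moon C: (3.9 × 10²⁰) / (6.3 × 10⁸)³ = 1.560 × 10⁻⁶
Moon Q: (2.2 × 10²²) / (4.7 × 10⁸)³ = 2.119 × 10⁻⁴
Ratio (larger/smaller) = 140

Moon Q, by a factor of ≈ 140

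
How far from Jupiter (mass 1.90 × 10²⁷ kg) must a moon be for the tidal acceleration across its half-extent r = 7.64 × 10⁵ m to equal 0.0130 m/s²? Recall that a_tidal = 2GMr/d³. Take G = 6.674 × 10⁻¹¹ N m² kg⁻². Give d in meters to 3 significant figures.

2GMr/d³ = a_tidal  ⇒  d = (2GMr / a_tidal)^(1/3)
d = (2 × 6.674×10⁻¹¹ × (1.90 × 10²⁷) × (7.64 × 10⁵) / (0.0130))^(1/3)
  = 2.46 × 10⁸ m

2.46 × 10⁸ m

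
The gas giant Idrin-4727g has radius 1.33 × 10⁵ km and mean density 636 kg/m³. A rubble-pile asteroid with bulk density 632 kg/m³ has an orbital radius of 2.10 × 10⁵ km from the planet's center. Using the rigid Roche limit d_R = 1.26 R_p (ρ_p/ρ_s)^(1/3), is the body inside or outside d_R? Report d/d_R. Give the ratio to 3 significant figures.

outside; d/d_R ≈ 1.25

d_R = 1.26 × (1.33 × 10⁵ km) × (636/632)^(1/3) = 1.679 × 10⁵ km
d/d_R = (2.10 × 10⁵) / (1.679 × 10⁵) = 1.25
Since d/d_R > 1, the body is outside the Roche limit.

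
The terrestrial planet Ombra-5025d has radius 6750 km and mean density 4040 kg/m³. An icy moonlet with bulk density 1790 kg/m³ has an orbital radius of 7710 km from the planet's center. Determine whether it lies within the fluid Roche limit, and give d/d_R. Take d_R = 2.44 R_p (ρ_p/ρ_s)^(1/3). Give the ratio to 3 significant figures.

d_R = 2.44 × (6750 km) × (4040/1790)^(1/3) = 21600 km
d/d_R = (7710) / (21600) = 0.357
Since d/d_R < 1, the body is inside the Roche limit.

inside; d/d_R ≈ 0.357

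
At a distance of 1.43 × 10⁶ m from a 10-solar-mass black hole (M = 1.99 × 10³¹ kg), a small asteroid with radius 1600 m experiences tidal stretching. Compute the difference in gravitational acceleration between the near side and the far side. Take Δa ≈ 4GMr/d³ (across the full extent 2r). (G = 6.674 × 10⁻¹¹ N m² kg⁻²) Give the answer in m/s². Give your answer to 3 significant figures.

a_tidal = 4GMr/d³
        = 4 × (6.674 × 10⁻¹¹) × (1.99 × 10³¹) × (1600) / (1.43 × 10⁶)³
        = 2.91 × 10⁶ m/s²

2.91 × 10⁶ m/s²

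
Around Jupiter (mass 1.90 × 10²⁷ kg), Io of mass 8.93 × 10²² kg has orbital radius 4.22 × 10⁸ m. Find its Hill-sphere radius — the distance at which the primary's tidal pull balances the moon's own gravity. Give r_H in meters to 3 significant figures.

1.06 × 10⁷ m

r_H ≈ a (m/3M)^(1/3)
    = (4.22 × 10⁸) × (8.93 × 10²² / (3 × 1.90 × 10²⁷))^(1/3)
    = 1.06 × 10⁷ m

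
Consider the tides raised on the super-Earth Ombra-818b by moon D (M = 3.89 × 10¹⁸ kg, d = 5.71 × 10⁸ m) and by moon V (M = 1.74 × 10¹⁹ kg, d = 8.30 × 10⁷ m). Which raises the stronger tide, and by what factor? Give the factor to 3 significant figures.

Moon V, by a factor of ≈ 1460

The tide-raising term goes as M/d³ (the gradient of a 1/d² field).
Moon D: (3.89 × 10¹⁸) / (5.71 × 10⁸)³ = 2.089 × 10⁻⁸
Moon V: (1.74 × 10¹⁹) / (8.30 × 10⁷)³ = 3.043 × 10⁻⁵
Ratio (larger/smaller) = 1460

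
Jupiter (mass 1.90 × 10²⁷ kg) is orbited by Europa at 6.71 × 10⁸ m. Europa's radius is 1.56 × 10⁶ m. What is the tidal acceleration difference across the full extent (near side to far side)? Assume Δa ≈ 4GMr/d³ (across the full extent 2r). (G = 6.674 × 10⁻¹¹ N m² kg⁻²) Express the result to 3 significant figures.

2.62 × 10⁻³ m/s²

a_tidal = 4GMr/d³
        = 4 × (6.674 × 10⁻¹¹) × (1.90 × 10²⁷) × (1.56 × 10⁶) / (6.71 × 10⁸)³
        = 2.62 × 10⁻³ m/s²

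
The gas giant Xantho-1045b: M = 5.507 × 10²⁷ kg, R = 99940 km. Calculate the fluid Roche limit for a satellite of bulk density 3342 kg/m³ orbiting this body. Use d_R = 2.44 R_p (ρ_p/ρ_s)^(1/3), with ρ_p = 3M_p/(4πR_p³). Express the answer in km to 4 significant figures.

ρ_p = 3M_p/(4πR_p³) = 3 × (5.507 × 10²⁷) / (4π × (9.994 × 10⁷ m)³) = 1317 kg/m³
d_R = 2.44 × 99940 km × (1317/3342)^(1/3)
    = 1.788 × 10⁵ km

1.788 × 10⁵ km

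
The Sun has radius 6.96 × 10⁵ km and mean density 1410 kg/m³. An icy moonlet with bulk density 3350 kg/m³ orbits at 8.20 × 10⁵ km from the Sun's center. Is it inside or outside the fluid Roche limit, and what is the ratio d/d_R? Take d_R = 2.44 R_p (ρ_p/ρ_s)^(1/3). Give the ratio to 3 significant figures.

inside; d/d_R ≈ 0.644

d_R = 2.44 × (6.96 × 10⁵ km) × (1410/3350)^(1/3) = 1.273 × 10⁶ km
d/d_R = (8.20 × 10⁵) / (1.273 × 10⁶) = 0.644
Since d/d_R < 1, the body is inside the Roche limit.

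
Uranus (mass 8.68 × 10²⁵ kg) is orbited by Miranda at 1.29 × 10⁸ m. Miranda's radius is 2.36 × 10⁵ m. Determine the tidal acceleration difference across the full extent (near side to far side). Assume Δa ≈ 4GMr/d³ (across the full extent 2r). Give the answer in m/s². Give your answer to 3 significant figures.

2.55 × 10⁻³ m/s²

Δg = 4GMr/d³
   = 4 × (6.674 × 10⁻¹¹) × (8.68 × 10²⁵) × (2.36 × 10⁵) / (1.29 × 10⁸)³
   = 2.55 × 10⁻³ m/s²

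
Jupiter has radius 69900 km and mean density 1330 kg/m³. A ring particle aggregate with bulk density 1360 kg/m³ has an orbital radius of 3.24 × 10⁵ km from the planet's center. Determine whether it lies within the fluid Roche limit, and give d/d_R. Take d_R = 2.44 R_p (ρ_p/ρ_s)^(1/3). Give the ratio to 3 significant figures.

d_R = 2.44 × (69900 km) × (1330/1360)^(1/3) = 1.693 × 10⁵ km
d/d_R = (3.24 × 10⁵) / (1.693 × 10⁵) = 1.91
Since d/d_R > 1, the body is outside the Roche limit.

outside; d/d_R ≈ 1.91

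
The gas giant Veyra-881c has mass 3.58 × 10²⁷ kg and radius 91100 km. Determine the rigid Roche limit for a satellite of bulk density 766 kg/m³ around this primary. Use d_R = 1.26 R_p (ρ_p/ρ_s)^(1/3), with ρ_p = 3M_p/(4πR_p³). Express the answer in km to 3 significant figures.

ρ_p = 3M_p/(4πR_p³) = 3 × (3.58 × 10²⁷) / (4π × (9.11 × 10⁷ m)³) = 1130 kg/m³
d_R = 1.26 × 91100 km × (1130/766)^(1/3)
    = 1.31 × 10⁵ km

1.31 × 10⁵ km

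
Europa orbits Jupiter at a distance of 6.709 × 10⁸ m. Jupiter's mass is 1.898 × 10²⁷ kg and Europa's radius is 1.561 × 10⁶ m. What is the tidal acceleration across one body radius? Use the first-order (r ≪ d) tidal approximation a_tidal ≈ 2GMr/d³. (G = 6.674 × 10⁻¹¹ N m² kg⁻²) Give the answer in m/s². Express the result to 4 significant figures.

1.310 × 10⁻³ m/s²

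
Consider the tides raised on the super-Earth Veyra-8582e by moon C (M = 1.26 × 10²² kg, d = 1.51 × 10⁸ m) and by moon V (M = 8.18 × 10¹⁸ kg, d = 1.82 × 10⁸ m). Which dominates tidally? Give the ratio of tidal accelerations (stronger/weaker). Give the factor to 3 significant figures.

Moon C, by a factor of ≈ 2700

Tidal acceleration ∝ M/d³, so compare M/d³ for each.
Moon C: (1.26 × 10²²) / (1.51 × 10⁸)³ = 3.660 × 10⁻³
Moon V: (8.18 × 10¹⁸) / (1.82 × 10⁸)³ = 1.357 × 10⁻⁶
Ratio (larger/smaller) = 2700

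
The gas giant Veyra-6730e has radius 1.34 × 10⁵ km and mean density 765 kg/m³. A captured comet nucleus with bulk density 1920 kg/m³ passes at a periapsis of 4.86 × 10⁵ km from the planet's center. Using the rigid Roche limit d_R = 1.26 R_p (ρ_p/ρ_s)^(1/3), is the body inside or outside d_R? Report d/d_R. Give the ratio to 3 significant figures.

d_R = 1.26 × (1.34 × 10⁵ km) × (765/1920)^(1/3) = 1.242 × 10⁵ km
d/d_R = (4.86 × 10⁵) / (1.242 × 10⁵) = 3.91
Since d/d_R > 1, the body is outside the Roche limit.

outside; d/d_R ≈ 3.91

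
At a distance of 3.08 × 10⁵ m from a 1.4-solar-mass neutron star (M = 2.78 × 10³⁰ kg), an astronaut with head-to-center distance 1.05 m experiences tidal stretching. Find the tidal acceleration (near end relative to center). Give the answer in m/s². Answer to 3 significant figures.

Δg = 2GMr/d³
   = 2 × (6.674 × 10⁻¹¹) × (2.78 × 10³⁰) × (1.05) / (3.08 × 10⁵)³
   = 1.33 × 10⁴ m/s²

1.33 × 10⁴ m/s²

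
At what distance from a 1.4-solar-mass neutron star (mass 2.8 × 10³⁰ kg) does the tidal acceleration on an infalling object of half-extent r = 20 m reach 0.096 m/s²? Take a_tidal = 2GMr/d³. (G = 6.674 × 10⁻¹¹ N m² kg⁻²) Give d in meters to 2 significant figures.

4.3 × 10⁷ m

2GMr/d³ = a_tidal  ⇒  d = (2GMr / a_tidal)^(1/3)
d = (2 × 6.674×10⁻¹¹ × (2.8 × 10³⁰) × (20) / (0.096))^(1/3)
  = 4.3 × 10⁷ m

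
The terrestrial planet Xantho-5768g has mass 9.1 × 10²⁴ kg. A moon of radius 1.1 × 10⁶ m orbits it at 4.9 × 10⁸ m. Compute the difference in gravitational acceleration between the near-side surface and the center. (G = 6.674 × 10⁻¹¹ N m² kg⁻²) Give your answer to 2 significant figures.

Δa = 2GMr/d³
   = 2 × (6.674 × 10⁻¹¹) × (9.1 × 10²⁴) × (1.1 × 10⁶) / (4.9 × 10⁸)³
   = 1.1 × 10⁻⁵ m/s²

1.1 × 10⁻⁵ m/s²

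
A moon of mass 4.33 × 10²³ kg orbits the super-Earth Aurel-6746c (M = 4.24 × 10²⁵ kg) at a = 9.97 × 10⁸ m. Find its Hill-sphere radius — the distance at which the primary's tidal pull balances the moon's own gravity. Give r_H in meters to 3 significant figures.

r_H ≈ a (m/3M)^(1/3)
    = (9.97 × 10⁸) × (4.33 × 10²³ / (3 × 4.24 × 10²⁵))^(1/3)
    = 1.50 × 10⁸ m

1.50 × 10⁸ m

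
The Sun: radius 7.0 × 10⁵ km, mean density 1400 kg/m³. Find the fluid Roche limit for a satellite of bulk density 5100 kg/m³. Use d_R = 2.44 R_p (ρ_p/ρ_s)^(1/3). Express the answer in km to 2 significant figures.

d_R = 2.44 × 7.0 × 10⁵ km × (1400/5100)^(1/3)
    = 1.1 × 10⁶ km

1.1 × 10⁶ km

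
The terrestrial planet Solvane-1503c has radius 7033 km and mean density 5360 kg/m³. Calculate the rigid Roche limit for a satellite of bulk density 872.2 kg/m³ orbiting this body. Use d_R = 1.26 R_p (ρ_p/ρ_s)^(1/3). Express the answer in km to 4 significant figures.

16230 km

d_R = 1.26 × 7033 km × (5360/872.2)^(1/3)
    = 16230 km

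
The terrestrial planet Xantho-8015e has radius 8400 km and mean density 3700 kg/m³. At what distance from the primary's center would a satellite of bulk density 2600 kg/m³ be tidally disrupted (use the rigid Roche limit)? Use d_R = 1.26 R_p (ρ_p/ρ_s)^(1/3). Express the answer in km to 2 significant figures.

12000 km

d_R = 1.26 × 8400 km × (3700/2600)^(1/3)
    = 12000 km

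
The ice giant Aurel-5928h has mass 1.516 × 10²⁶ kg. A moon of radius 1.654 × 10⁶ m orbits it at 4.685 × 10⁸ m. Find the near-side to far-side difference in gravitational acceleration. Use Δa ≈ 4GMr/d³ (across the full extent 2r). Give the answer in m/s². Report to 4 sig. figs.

a_tidal = 4GMr/d³
        = 4 × (6.674 × 10⁻¹¹) × (1.516 × 10²⁶) × (1.654 × 10⁶) / (4.685 × 10⁸)³
        = 6.510 × 10⁻⁴ m/s²

6.510 × 10⁻⁴ m/s²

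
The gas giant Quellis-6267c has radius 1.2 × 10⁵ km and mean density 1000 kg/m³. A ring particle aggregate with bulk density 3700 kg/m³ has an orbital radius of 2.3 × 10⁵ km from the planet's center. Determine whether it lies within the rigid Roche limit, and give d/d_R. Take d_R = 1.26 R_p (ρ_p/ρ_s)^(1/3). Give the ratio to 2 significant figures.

d_R = 1.26 × (1.2 × 10⁵ km) × (1000/3700)^(1/3) = 97760 km
d/d_R = (2.3 × 10⁵) / (97760) = 2.4
Since d/d_R > 1, the body is outside the Roche limit.

outside; d/d_R ≈ 2.4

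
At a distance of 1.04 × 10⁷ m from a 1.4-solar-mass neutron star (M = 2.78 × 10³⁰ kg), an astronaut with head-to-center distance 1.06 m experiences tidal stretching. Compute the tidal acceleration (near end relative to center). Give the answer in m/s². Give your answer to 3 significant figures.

3.50 × 10⁻¹ m/s²

a_tidal = 2GMr/d³
        = 2 × (6.674 × 10⁻¹¹) × (2.78 × 10³⁰) × (1.06) / (1.04 × 10⁷)³
        = 3.50 × 10⁻¹ m/s²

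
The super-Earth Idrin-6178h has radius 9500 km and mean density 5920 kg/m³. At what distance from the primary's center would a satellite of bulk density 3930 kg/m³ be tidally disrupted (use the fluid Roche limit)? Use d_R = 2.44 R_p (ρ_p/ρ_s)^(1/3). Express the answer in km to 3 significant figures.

d_R = 2.44 × 9500 km × (5920/3930)^(1/3)
    = 26600 km

26600 km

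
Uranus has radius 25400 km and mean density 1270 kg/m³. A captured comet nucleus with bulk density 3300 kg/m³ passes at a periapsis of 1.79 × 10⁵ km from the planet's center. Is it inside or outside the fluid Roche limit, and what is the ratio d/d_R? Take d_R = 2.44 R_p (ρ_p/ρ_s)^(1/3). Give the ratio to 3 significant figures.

d_R = 2.44 × (25400 km) × (1270/3300)^(1/3) = 45080 km
d/d_R = (1.79 × 10⁵) / (45080) = 3.97
Since d/d_R > 1, the body is outside the Roche limit.

outside; d/d_R ≈ 3.97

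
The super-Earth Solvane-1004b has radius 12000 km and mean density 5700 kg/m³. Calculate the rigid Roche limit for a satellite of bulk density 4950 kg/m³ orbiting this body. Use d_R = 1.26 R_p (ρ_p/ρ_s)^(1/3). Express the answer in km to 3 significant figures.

d_R = 1.26 × 12000 km × (5700/4950)^(1/3)
    = 15800 km

15800 km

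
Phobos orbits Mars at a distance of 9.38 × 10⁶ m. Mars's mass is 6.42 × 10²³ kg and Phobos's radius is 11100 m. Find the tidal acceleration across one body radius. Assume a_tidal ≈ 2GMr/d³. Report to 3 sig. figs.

1.15 × 10⁻³ m/s²

Δa = 2GMr/d³
   = 2 × (6.674 × 10⁻¹¹) × (6.42 × 10²³) × (11100) / (9.38 × 10⁶)³
   = 1.15 × 10⁻³ m/s²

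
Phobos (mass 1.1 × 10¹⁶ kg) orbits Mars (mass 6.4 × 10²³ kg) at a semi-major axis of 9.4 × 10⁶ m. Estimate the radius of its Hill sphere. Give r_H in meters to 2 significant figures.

1.7 × 10⁴ m

r_H ≈ a (m/3M)^(1/3)
    = (9.4 × 10⁶) × (1.1 × 10¹⁶ / (3 × 6.4 × 10²³))^(1/3)
    = 1.7 × 10⁴ m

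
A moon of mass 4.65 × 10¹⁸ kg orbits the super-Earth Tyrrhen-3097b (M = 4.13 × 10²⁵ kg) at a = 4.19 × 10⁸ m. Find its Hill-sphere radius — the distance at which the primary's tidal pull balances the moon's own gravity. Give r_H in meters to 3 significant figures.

1.40 × 10⁶ m

r_H ≈ a (m/3M)^(1/3)
    = (4.19 × 10⁸) × (4.65 × 10¹⁸ / (3 × 4.13 × 10²⁵))^(1/3)
    = 1.40 × 10⁶ m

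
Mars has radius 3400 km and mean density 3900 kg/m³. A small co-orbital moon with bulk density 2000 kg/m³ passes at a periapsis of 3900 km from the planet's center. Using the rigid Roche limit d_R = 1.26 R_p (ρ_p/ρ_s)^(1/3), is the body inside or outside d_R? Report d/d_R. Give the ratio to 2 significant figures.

d_R = 1.26 × (3400 km) × (3900/2000)^(1/3) = 5352 km
d/d_R = (3900) / (5352) = 0.73
Since d/d_R < 1, the body is inside the Roche limit.

inside; d/d_R ≈ 0.73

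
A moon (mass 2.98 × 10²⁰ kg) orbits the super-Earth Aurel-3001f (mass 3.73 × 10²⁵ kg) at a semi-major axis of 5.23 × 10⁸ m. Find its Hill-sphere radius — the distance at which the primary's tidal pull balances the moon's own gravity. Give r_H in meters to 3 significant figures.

7.25 × 10⁶ m

r_H ≈ a (m/3M)^(1/3)
    = (5.23 × 10⁸) × (2.98 × 10²⁰ / (3 × 3.73 × 10²⁵))^(1/3)
    = 7.25 × 10⁶ m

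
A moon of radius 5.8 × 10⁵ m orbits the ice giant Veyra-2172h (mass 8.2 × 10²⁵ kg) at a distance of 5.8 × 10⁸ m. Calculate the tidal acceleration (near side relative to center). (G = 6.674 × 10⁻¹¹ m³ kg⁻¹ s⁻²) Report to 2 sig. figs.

3.3 × 10⁻⁵ m/s²

a_tidal = 2GMr/d³
        = 2 × (6.674 × 10⁻¹¹) × (8.2 × 10²⁵) × (5.8 × 10⁵) / (5.8 × 10⁸)³
        = 3.3 × 10⁻⁵ m/s²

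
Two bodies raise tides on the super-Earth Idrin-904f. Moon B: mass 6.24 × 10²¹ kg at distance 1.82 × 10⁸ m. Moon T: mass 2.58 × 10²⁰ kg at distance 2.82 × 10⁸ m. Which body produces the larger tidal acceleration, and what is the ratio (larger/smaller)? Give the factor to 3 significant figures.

Moon B, by a factor of ≈ 90.0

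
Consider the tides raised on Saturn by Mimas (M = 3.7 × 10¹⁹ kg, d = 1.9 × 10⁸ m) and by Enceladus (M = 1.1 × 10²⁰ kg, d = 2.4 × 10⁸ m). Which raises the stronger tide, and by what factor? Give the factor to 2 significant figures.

Compare M/d³ for the two perturbers:
Mimas: (3.7 × 10¹⁹) / (1.9 × 10⁸)³ = 5.394 × 10⁻⁶
Enceladus: (1.1 × 10²⁰) / (2.4 × 10⁸)³ = 7.957 × 10⁻⁶
Ratio (larger/smaller) = 1.5

Enceladus, by a factor of ≈ 1.5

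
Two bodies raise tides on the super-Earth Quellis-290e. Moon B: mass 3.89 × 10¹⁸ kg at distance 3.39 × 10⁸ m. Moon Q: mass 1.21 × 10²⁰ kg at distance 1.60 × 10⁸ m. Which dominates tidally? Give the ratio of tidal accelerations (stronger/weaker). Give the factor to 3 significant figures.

Moon Q, by a factor of ≈ 296

Tidal stretch scales as M/d³; compute that for each body.
Moon B: (3.89 × 10¹⁸) / (3.39 × 10⁸)³ = 9.985 × 10⁻⁸
Moon Q: (1.21 × 10²⁰) / (1.60 × 10⁸)³ = 2.954 × 10⁻⁵
Ratio (larger/smaller) = 296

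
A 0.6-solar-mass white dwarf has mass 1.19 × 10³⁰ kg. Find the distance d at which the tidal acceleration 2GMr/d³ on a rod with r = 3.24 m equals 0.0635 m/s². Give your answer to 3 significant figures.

2.01 × 10⁷ m

2GMr/d³ = a_tidal  ⇒  d = (2GMr / a_tidal)^(1/3)
d = (2 × 6.674×10⁻¹¹ × (1.19 × 10³⁰) × (3.24) / (0.0635))^(1/3)
  = 2.01 × 10⁷ m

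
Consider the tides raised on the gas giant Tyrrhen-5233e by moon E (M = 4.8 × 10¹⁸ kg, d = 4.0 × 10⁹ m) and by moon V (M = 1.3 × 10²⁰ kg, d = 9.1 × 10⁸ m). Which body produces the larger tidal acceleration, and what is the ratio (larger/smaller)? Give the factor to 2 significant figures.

Tidal stretch scales as M/d³; compute that for each body.
Moon E: (4.8 × 10¹⁸) / (4.0 × 10⁹)³ = 7.500 × 10⁻¹¹
Moon V: (1.3 × 10²⁰) / (9.1 × 10⁸)³ = 1.725 × 10⁻⁷
Ratio (larger/smaller) = 2300

Moon V, by a factor of ≈ 2300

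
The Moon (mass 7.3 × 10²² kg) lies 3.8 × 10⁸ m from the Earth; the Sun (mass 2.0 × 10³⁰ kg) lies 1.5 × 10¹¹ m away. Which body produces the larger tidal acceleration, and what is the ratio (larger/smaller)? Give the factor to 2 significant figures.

The Moon, by a factor of ≈ 2.2

Compare M/d³ for the two perturbers:
The Moon: (7.3 × 10²²) / (3.8 × 10⁸)³ = 1.330 × 10⁻³
The Sun: (2.0 × 10³⁰) / (1.5 × 10¹¹)³ = 5.926 × 10⁻⁴
Ratio (larger/smaller) = 2.2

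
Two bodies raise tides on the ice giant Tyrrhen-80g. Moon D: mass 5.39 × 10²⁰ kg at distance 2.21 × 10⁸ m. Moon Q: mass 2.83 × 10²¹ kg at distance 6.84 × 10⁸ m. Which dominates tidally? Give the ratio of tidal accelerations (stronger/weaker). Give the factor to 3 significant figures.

Moon D, by a factor of ≈ 5.65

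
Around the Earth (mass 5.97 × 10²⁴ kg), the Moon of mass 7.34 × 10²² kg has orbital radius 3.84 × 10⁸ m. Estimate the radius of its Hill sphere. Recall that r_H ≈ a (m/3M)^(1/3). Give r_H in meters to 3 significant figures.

r_H ≈ a (m/3M)^(1/3)
    = (3.84 × 10⁸) × (7.34 × 10²² / (3 × 5.97 × 10²⁴))^(1/3)
    = 6.15 × 10⁷ m

6.15 × 10⁷ m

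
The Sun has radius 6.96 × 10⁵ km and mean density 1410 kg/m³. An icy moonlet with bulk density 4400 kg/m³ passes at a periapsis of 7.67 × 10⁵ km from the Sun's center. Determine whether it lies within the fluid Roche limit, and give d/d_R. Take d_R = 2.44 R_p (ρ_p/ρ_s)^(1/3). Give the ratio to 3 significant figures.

inside; d/d_R ≈ 0.660

d_R = 2.44 × (6.96 × 10⁵ km) × (1410/4400)^(1/3) = 1.162 × 10⁶ km
d/d_R = (7.67 × 10⁵) / (1.162 × 10⁶) = 0.660
Since d/d_R < 1, the body is inside the Roche limit.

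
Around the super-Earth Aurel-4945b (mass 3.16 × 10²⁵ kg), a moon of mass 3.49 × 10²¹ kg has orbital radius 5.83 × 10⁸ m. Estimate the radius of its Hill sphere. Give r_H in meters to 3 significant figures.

r_H ≈ a (m/3M)^(1/3)
    = (5.83 × 10⁸) × (3.49 × 10²¹ / (3 × 3.16 × 10²⁵))^(1/3)
    = 1.94 × 10⁷ m

1.94 × 10⁷ m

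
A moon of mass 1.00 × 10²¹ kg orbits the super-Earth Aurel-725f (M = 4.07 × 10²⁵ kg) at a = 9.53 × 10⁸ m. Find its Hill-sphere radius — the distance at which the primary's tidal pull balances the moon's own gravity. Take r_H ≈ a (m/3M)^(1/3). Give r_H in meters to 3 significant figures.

1.92 × 10⁷ m

r_H ≈ a (m/3M)^(1/3)
    = (9.53 × 10⁸) × (1.00 × 10²¹ / (3 × 4.07 × 10²⁵))^(1/3)
    = 1.92 × 10⁷ m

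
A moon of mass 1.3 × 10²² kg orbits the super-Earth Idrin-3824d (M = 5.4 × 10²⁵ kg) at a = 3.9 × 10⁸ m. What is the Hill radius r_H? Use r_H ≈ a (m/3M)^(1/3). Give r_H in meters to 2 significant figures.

r_H ≈ a (m/3M)^(1/3)
    = (3.9 × 10⁸) × (1.3 × 10²² / (3 × 5.4 × 10²⁵))^(1/3)
    = 1.7 × 10⁷ m

1.7 × 10⁷ m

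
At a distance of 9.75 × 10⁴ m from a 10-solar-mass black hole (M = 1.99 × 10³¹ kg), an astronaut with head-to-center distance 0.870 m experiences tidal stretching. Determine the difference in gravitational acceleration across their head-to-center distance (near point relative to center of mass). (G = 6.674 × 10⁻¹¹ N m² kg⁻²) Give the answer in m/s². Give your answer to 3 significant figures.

Since r ≪ d, expand the inverse-square field across one radius to get the leading 2GMr/d³ term.
Δg = 2GMr/d³
   = 2 × (6.674 × 10⁻¹¹) × (1.99 × 10³¹) × (0.870) / (9.75 × 10⁴)³
   = 2.49 × 10⁶ m/s²

2.49 × 10⁶ m/s²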